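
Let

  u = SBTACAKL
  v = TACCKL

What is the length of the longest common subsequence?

Let dp[i][j] be the LCS length of the first i characters of u and the first j characters of v. dp[i][j] = dp[i-1][j-1]+1 when the i-th and j-th characters match, else max(dp[i-1][j], dp[i][j-1]).
    ·  T  A  C  C  K  L
 ·  0  0  0  0  0  0  0
 S  0  0  0  0  0  0  0
 B  0  0  0  0  0  0  0
 T  0  1  1  1  1  1  1
 A  0  1  2  2  2  2  2
 C  0  1  2  3  3  3  3
 A  0  1  2  3  3  3  3
 K  0  1  2  3  3  4  4
 L  0  1  2  3  3  4  5
dp[8][6] = 5. One LCS (by backtracking along matches): TACKL.

5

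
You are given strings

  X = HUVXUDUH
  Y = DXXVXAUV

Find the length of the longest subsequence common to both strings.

Pick V at X[3]=Y[4], then X at X[4]=Y[5], then U at X[5]=Y[7]; all 3 characters appear in both, in order. dp[8][8] = 3 confirms this is the maximum.

3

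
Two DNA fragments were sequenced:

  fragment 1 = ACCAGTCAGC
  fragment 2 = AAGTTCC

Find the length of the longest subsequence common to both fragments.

6

One common subsequence of length 6: A (fragment 1 #1, fragment 2 #1), then A (fragment 1 #4, fragment 2 #2), then G (fragment 1 #5, fragment 2 #3), then T (fragment 1 #6, fragment 2 #5), then C (fragment 1 #7, fragment 2 #6), then C (fragment 1 #10, fragment 2 #7). Since dp[10][7] = 6, nothing longer is possible.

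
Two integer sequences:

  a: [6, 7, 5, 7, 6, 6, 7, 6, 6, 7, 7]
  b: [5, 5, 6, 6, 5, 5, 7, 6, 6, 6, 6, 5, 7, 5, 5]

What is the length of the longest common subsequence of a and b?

8

Pick 6 [1,4] → 5 [3,6] → 7 [4,7] → 6 [5,8] → 6 [6,9] → 6 [8,10] → 6 [9,11] → 7 [10,13]; all 8 values appear in both, in order. Since dp[11][15] = 8, nothing longer is possible.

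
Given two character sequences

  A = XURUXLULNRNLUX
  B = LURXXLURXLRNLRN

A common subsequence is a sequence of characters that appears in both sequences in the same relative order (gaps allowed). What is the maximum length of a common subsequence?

9

Match U at A[2]=B[2], R at A[3]=B[3], X at A[5]=B[5], L at A[6]=B[6], U at A[7]=B[7], L at A[8]=B[10], N at A[9]=B[12], R at A[10]=B[14], N at A[11]=B[15] — 9 characters in the same relative order in both. dp[14][15] = 9 confirms this is the maximum.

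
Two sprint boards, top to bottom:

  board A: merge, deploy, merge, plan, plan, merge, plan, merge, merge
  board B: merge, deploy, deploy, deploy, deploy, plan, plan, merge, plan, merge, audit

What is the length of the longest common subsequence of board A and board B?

7

Match merge [1,1], deploy [2,5], plan [4,6], plan [5,7], merge [6,8], plan [7,9], merge [8,10] — 7 tasks in the same relative order in both. dp[9][11] = 7 confirms this is the maximum.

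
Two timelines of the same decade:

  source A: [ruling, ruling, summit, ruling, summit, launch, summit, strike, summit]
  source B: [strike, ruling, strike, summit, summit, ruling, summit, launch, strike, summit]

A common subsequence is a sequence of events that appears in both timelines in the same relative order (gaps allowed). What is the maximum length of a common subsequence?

7

Pick ruling [1,2]; then summit [3,5]; then ruling [4,6]; then summit [5,7]; then launch [6,8]; then strike [8,9]; then summit [9,10]; all 7 events appear in both, in order. Since dp[9][10] = 7, nothing longer is possible.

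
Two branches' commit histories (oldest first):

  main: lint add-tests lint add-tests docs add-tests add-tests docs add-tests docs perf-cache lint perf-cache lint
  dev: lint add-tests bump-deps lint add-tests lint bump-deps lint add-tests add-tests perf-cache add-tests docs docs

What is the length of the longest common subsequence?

8

Match lint (main #1, dev #4), then add-tests (main #2, dev #5), then lint (main #3, dev #8), then add-tests (main #4, dev #9), then add-tests (main #6, dev #10), then add-tests (main #7, dev #12), then docs (main #8, dev #13), then docs (main #10, dev #14) — 8 commits in the same relative order in both. The LCS DP gives dp[14][14] = 8, so this is optimal.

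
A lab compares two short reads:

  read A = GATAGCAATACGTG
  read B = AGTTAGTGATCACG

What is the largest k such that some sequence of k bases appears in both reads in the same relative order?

One common subsequence of length 9: G at read A[1]=read B[2], A at read A[2]=read B[5], T at read A[3]=read B[7], G at read A[5]=read B[8], A at read A[8]=read B[9], T at read A[9]=read B[10], A at read A[10]=read B[12], C at read A[11]=read B[13], G at read A[14]=read B[14]. dp[14][14] = 9 confirms this is the maximum.

9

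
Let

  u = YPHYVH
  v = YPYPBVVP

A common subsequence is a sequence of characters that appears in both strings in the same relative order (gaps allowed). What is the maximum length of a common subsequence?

4

Match Y at u[1]=v[1]; then P at u[2]=v[2]; then Y at u[4]=v[3]; then V at u[5]=v[7] — 4 characters in the same relative order in both. The LCS DP gives dp[6][8] = 4, so this is optimal.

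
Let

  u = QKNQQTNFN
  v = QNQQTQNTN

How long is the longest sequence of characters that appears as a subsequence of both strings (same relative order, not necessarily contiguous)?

7

Let dp[i][j] be the LCS length of the first i characters of u and the first j characters of v. dp[i][j] = dp[i-1][j-1]+1 when the i-th and j-th characters match, else max(dp[i-1][j], dp[i][j-1]).
    ·  Q  N  Q  Q  T  Q  N  T  N
 ·  0  0  0  0  0  0  0  0  0  0
 Q  0  1  1  1  1  1  1  1  1  1
 K  0  1  1  1  1  1  1  1  1  1
 N  0  1  2  2  2  2  2  2  2  2
 Q  0  1  2  3  3  3  3  3  3  3
 Q  0  1  2  3  4  4  4  4  4  4
 T  0  1  2  3  4  5  5  5  5  5
 N  0  1  2  3  4  5  5  6  6  6
 F  0  1  2  3  4  5  5  6  6  6
 N  0  1  2  3  4  5  5  6  6  7
dp[9][9] = 7. One LCS (by backtracking along matches): QNQQTNN.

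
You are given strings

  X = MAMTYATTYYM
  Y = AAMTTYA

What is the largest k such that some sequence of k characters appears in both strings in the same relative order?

5

Pick A (X #2, Y #2), M (X #3, Y #3), T (X #4, Y #5), Y (X #5, Y #6), A (X #6, Y #7); all 5 characters appear in both, in order. dp[11][7] = 5 confirms this is the maximum.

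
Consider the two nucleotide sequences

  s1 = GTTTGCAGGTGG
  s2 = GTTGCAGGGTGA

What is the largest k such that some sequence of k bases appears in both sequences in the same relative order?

10

Let dp[i][j] be the LCS length of the first i bases of s1 and the first j bases of s2. dp[i][j] = dp[i-1][j-1]+1 when the i-th and j-th bases match, else max(dp[i-1][j], dp[i][j-1]).
    ·  G  T  T  G  C  A  G  G  G  T  G  A
 ·  0  0  0  0  0  0  0  0  0  0  0  0  0
 G  0  1  1  1  1  1  1  1  1  1  1  1  1
 T  0  1  2  2  2  2  2  2  2  2  2  2  2
 T  0  1  2  3  3  3  3  3  3  3  3  3  3
 T  0  1  2  3  3  3  3  3  3  3  4  4  4
 G  0  1  2  3  4  4  4  4  4  4  4  5  5
 C  0  1  2  3  4  5  5  5  5  5  5  5  5
 A  0  1  2  3  4  5  6  6  6  6  6  6  6
 G  0  1  2  3  4  5  6  7  7  7  7  7  7
 G  0  1  2  3  4  5  6  7  8  8  8  8  8
 T  0  1  2  3  4  5  6  7  8  8  9  9  9
 G  0  1  2  3  4  5  6  7  8  9  9 10 10
 G  0  1  2  3  4  5  6  7  8  9  9 10 10
dp[12][12] = 10. One LCS (by backtracking along matches): GTTGCAGGTG.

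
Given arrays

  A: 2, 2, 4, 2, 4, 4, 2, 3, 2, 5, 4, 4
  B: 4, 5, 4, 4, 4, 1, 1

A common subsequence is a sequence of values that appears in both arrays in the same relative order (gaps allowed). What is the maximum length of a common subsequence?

4

Let dp[i][j] be the LCS length of the first i values of A and the first j values of B. dp[i][j] = dp[i-1][j-1]+1 when the i-th and j-th values match, else max(dp[i-1][j], dp[i][j-1]).
    ·  4  5  4  4  4  1  1
 ·  0  0  0  0  0  0  0  0
 2  0  0  0  0  0  0  0  0
 2  0  0  0  0  0  0  0  0
 4  0  1  1  1  1  1  1  1
 2  0  1  1  1  1  1  1  1
 4  0  1  1  2  2  2  2  2
 4  0  1  1  2  3  3  3  3
 2  0  1  1  2  3  3  3  3
 3  0  1  1  2  3  3  3  3
 2  0  1  1  2  3  3  3  3
 5  0  1  2  2  3  3  3  3
 4  0  1  2  3  3  4  4  4
 4  0  1  2  3  4  4  4  4
dp[12][7] = 4. One LCS (by backtracking along matches): 4, 4, 4, 4.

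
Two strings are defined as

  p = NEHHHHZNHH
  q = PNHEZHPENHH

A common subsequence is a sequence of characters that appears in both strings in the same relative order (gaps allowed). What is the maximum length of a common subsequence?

Match N at p[1]=q[2], E at p[2]=q[4], H at p[3]=q[6], N at p[8]=q[9], H at p[9]=q[10], H at p[10]=q[11] — 6 characters in the same relative order in both. Since dp[10][11] = 6, nothing longer is possible.

6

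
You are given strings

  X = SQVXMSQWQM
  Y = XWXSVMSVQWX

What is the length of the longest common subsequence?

6

Let dp[i][j] be the LCS length of the first i characters of X and the first j characters of Y. dp[i][j] = dp[i-1][j-1]+1 when the i-th and j-th characters match, else max(dp[i-1][j], dp[i][j-1]).
    ·  X  W  X  S  V  M  S  V  Q  W  X
 ·  0  0  0  0  0  0  0  0  0  0  0  0
 S  0  0  0  0  1  1  1  1  1  1  1  1
 Q  0  0  0  0  1  1  1  1  1  2  2  2
 V  0  0  0  0  1  2  2  2  2  2  2  2
 X  0  1  1  1  1  2  2  2  2  2  2  3
 M  0  1  1  1  1  2  3  3  3  3  3  3
 S  0  1  1  1  2  2  3  4  4  4  4  4
 Q  0  1  1  1  2  2  3  4  4  5  5  5
 W  0  1  2  2  2  2  3  4  4  5  6  6
 Q  0  1  2  2  2  2  3  4  4  5  6  6
 M  0  1  2  2  2  2  3  4  4  5  6  6
dp[10][11] = 6. One LCS (by backtracking along matches): SVMSQW.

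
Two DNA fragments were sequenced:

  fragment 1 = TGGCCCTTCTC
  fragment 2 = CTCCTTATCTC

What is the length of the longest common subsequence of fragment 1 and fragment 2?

Let dp[i][j] be the LCS length of the first i bases of fragment 1 and the first j bases of fragment 2. dp[i][j] = dp[i-1][j-1]+1 when the i-th and j-th bases match, else max(dp[i-1][j], dp[i][j-1]).
    ·  C  T  C  C  T  T  A  T  C  T  C
 ·  0  0  0  0  0  0  0  0  0  0  0  0
 T  0  0  1  1  1  1  1  1  1  1  1  1
 G  0  0  1  1  1  1  1  1  1  1  1  1
 G  0  0  1  1  1  1  1  1  1  1  1  1
 C  0  1  1  2  2  2  2  2  2  2  2  2
 C  0  1  1  2  3  3  3  3  3  3  3  3
 C  0  1  1  2  3  3  3  3  3  4  4  4
 T  0  1  2  2  3  4  4  4  4  4  5  5
 T  0  1  2  2  3  4  5  5  5  5  5  5
 C  0  1  2  3  3  4  5  5  5  6  6  6
 T  0  1  2  3  3  4  5  5  6  6  7  7
 C  0  1  2  3  4  4  5  5  6  7  7  8
dp[11][11] = 8. One LCS (by backtracking along matches): TCCTTCTC.

8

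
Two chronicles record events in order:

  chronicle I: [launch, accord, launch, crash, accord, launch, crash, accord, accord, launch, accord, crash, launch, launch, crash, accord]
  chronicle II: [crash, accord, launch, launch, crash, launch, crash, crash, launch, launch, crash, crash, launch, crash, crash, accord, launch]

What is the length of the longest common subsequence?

Pick launch (chronicle I #1, chronicle II #3); then launch (chronicle I #3, chronicle II #4); then crash (chronicle I #4, chronicle II #5); then launch (chronicle I #6, chronicle II #6); then crash (chronicle I #7, chronicle II #8); then launch (chronicle I #10, chronicle II #10); then crash (chronicle I #12, chronicle II #12); then launch (chronicle I #13, chronicle II #13); then crash (chronicle I #15, chronicle II #15); then accord (chronicle I #16, chronicle II #16); all 10 events appear in both, in order. Since dp[16][17] = 10, nothing longer is possible.

10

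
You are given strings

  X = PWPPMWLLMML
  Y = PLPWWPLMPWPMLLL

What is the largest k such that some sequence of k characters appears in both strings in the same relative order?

Match P [1,3], W [2,5], P [3,9], P [4,11], M [5,12], L [7,13], L [8,14], L [11,15] — 8 characters in the same relative order in both. dp[11][15] = 8 confirms this is the maximum.

8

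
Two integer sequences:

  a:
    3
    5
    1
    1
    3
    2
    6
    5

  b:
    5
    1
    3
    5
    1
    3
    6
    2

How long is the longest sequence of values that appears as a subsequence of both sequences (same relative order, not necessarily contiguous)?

Let dp[i][j] be the LCS length of the first i values of a and the first j values of b. dp[i][j] = dp[i-1][j-1]+1 when the i-th and j-th values match, else max(dp[i-1][j], dp[i][j-1]).
    ·  5  1  3  5  1  3  6  2
 ·  0  0  0  0  0  0  0  0  0
 3  0  0  0  1  1  1  1  1  1
 5  0  1  1  1  2  2  2  2  2
 1  0  1  2  2  2  3  3  3  3
 1  0  1  2  2  2  3  3  3  3
 3  0  1  2  3  3  3  4  4  4
 2  0  1  2  3  3  3  4  4  5
 6  0  1  2  3  3  3  4  5  5
 5  0  1  2  3  4  4  4  5  5
dp[8][8] = 5. One LCS (by backtracking along matches): 3, 5, 1, 3, 2.

5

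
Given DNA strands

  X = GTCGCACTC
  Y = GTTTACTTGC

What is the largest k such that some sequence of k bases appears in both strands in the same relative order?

6

Taking G [1,1]; then T [2,4]; then A [6,5]; then C [7,6]; then T [8,8]; then C [9,10] gives a common subsequence of length 6, and the DP table's final entry dp[9][10] is also 6, so no common subsequence is longer.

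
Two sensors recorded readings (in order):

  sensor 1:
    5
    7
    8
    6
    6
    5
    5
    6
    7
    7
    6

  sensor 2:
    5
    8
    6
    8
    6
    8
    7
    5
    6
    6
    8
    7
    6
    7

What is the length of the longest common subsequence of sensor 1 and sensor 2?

8

Taking 5 (sensor 1 #1, sensor 2 #1) → 8 (sensor 1 #3, sensor 2 #2) → 6 (sensor 1 #4, sensor 2 #3) → 6 (sensor 1 #5, sensor 2 #5) → 5 (sensor 1 #6, sensor 2 #8) → 6 (sensor 1 #8, sensor 2 #10) → 7 (sensor 1 #9, sensor 2 #12) → 7 (sensor 1 #10, sensor 2 #14) gives a common subsequence of length 8. dp[11][14] = 8 confirms this is the maximum.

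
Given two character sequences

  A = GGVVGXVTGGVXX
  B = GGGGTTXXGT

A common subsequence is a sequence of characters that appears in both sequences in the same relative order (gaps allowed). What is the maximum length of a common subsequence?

Let dp[i][j] be the LCS length of the first i characters of A and the first j characters of B. dp[i][j] = dp[i-1][j-1]+1 when the i-th and j-th characters match, else max(dp[i-1][j], dp[i][j-1]).
    ·  G  G  G  G  T  T  X  X  G  T
 ·  0  0  0  0  0  0  0  0  0  0  0
 G  0  1  1  1  1  1  1  1  1  1  1
 G  0  1  2  2  2  2  2  2  2  2  2
 V  0  1  2  2  2  2  2  2  2  2  2
 V  0  1  2  2  2  2  2  2  2  2  2
 G  0  1  2  3  3  3  3  3  3  3  3
 X  0  1  2  3  3  3  3  4  4  4  4
 V  0  1  2  3  3  3  3  4  4  4  4
 T  0  1  2  3  3  4  4  4  4  4  5
 G  0  1  2  3  4  4  4  4  4  5  5
 G  0  1  2  3  4  4  4  4  4  5  5
 V  0  1  2  3  4  4  4  4  4  5  5
 X  0  1  2  3  4  4  4  5  5  5  5
 X  0  1  2  3  4  4  4  5  6  6  6
dp[13][10] = 6. One LCS (by backtracking along matches): GGGTXX.

6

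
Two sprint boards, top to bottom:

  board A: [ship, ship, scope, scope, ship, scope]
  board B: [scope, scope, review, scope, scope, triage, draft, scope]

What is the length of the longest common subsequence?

3

One common subsequence of length 3: scope (board A #3, board B #4), scope (board A #4, board B #5), scope (board A #6, board B #8). Since dp[6][8] = 3, nothing longer is possible.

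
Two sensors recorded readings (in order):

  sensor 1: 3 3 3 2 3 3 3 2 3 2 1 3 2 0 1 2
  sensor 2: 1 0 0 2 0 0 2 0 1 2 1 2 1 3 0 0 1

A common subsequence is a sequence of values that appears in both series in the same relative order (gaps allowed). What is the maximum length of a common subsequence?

7

Match 2 at sensor 1[4]=sensor 2[7], then 2 at sensor 1[8]=sensor 2[10], then 2 at sensor 1[10]=sensor 2[12], then 1 at sensor 1[11]=sensor 2[13], then 3 at sensor 1[12]=sensor 2[14], then 0 at sensor 1[14]=sensor 2[16], then 1 at sensor 1[15]=sensor 2[17] — 7 values in the same relative order in both, and the DP table's final entry dp[16][17] is also 7, so no common subsequence is longer.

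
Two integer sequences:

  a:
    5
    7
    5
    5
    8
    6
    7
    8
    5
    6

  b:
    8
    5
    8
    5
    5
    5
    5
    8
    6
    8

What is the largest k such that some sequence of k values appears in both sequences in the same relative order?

6

Let dp[i][j] be the LCS length of the first i values of a and the first j values of b. dp[i][j] = dp[i-1][j-1]+1 when the i-th and j-th values match, else max(dp[i-1][j], dp[i][j-1]).
    ·  8  5  8  5  5  5  5  8  6  8
 ·  0  0  0  0  0  0  0  0  0  0  0
 5  0  0  1  1  1  1  1  1  1  1  1
 7  0  0  1  1  1  1  1  1  1  1  1
 5  0  0  1  1  2  2  2  2  2  2  2
 5  0  0  1  1  2  3  3  3  3  3  3
 8  0  1  1  2  2  3  3  3  4  4  4
 6  0  1  1  2  2  3  3  3  4  5  5
 7  0  1  1  2  2  3  3  3  4  5  5
 8  0  1  1  2  2  3  3  3  4  5  6
 5  0  1  2  2  3  3  4  4  4  5  6
 6  0  1  2  2  3  3  4  4  4  5  6
dp[10][10] = 6. One LCS (by backtracking along matches): 5, 5, 5, 8, 6, 8.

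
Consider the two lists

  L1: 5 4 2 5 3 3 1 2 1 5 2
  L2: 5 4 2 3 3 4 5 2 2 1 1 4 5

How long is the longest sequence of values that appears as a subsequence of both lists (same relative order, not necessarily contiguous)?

8

Let dp[i][j] be the LCS length of the first i values of L1 and the first j values of L2. dp[i][j] = dp[i-1][j-1]+1 when the i-th and j-th values match, else max(dp[i-1][j], dp[i][j-1]).
    ·  5  4  2  3  3  4  5  2  2  1  1  4  5
 ·  0  0  0  0  0  0  0  0  0  0  0  0  0  0
 5  0  1  1  1  1  1  1  1  1  1  1  1  1  1
 4  0  1  2  2  2  2  2  2  2  2  2  2  2  2
 2  0  1  2  3  3  3  3  3  3  3  3  3  3  3
 5  0  1  2  3  3  3  3  4  4  4  4  4  4  4
 3  0  1  2  3  4  4  4  4  4  4  4  4  4  4
 3  0  1  2  3  4  5  5  5  5  5  5  5  5  5
 1  0  1  2  3  4  5  5  5  5  5  6  6  6  6
 2  0  1  2  3  4  5  5  5  6  6  6  6  6  6
 1  0  1  2  3  4  5  5  5  6  6  7  7  7  7
 5  0  1  2  3  4  5  5  6  6  6  7  7  7  8
 2  0  1  2  3  4  5  5  6  7  7  7  7  7  8
dp[11][13] = 8. One LCS (by backtracking along matches): 5, 4, 2, 3, 3, 1, 1, 5.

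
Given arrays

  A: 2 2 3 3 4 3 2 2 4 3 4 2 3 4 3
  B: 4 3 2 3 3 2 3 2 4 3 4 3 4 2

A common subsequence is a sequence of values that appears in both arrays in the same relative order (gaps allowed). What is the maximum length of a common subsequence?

One common subsequence of length 10: 2 (A #2, B #3); then 3 (A #3, B #4); then 3 (A #4, B #5); then 3 (A #6, B #7); then 2 (A #8, B #8); then 4 (A #9, B #9); then 3 (A #10, B #10); then 4 (A #11, B #11); then 3 (A #13, B #12); then 4 (A #14, B #13). Since dp[15][14] = 10, nothing longer is possible.

10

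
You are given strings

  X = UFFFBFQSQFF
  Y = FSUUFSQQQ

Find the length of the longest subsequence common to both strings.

4

Let dp[i][j] be the LCS length of the first i characters of X and the first j characters of Y. dp[i][j] = dp[i-1][j-1]+1 when the i-th and j-th characters match, else max(dp[i-1][j], dp[i][j-1]).
    ·  F  S  U  U  F  S  Q  Q  Q
 ·  0  0  0  0  0  0  0  0  0  0
 U  0  0  0  1  1  1  1  1  1  1
 F  0  1  1  1  1  2  2  2  2  2
 F  0  1  1  1  1  2  2  2  2  2
 F  0  1  1  1  1  2  2  2  2  2
 B  0  1  1  1  1  2  2  2  2  2
 F  0  1  1  1  1  2  2  2  2  2
 Q  0  1  1  1  1  2  2  3  3  3
 S  0  1  2  2  2  2  3  3  3  3
 Q  0  1  2  2  2  2  3  4  4  4
 F  0  1  2  2  2  3  3  4  4  4
 F  0  1  2  2  2  3  3  4  4  4
dp[11][9] = 4. One LCS (by backtracking along matches): UFQQ.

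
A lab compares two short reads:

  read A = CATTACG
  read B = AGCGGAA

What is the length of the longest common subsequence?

3

Let dp[i][j] be the LCS length of the first i bases of read A and the first j bases of read B. dp[i][j] = dp[i-1][j-1]+1 when the i-th and j-th bases match, else max(dp[i-1][j], dp[i][j-1]).
    ·  A  G  C  G  G  A  A
 ·  0  0  0  0  0  0  0  0
 C  0  0  0  1  1  1  1  1
 A  0  1  1  1  1  1  2  2
 T  0  1  1  1  1  1  2  2
 T  0  1  1  1  1  1  2  2
 A  0  1  1  1  1  1  2  3
 C  0  1  1  2  2  2  2  3
 G  0  1  2  2  3  3  3  3
dp[7][7] = 3. One LCS (by backtracking along matches): CAA.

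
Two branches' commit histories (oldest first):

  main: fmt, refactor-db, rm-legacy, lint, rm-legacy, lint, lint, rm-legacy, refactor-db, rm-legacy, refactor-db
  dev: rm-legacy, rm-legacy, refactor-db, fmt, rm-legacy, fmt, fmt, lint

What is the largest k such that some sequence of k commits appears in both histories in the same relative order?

One common subsequence of length 4: rm-legacy at main[5]=dev[1] → rm-legacy at main[8]=dev[2] → refactor-db at main[9]=dev[3] → rm-legacy at main[10]=dev[5], and the DP table's final entry dp[11][8] is also 4, so no common subsequence is longer.

4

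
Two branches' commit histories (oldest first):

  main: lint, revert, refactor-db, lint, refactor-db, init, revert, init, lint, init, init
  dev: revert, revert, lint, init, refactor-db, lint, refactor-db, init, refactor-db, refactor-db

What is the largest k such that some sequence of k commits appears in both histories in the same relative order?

5

Pick lint at main[1]=dev[3]; then refactor-db at main[3]=dev[5]; then lint at main[4]=dev[6]; then refactor-db at main[5]=dev[7]; then init at main[6]=dev[8]; all 5 commits appear in both, in order, and the DP table's final entry dp[11][10] is also 5, so no common subsequence is longer.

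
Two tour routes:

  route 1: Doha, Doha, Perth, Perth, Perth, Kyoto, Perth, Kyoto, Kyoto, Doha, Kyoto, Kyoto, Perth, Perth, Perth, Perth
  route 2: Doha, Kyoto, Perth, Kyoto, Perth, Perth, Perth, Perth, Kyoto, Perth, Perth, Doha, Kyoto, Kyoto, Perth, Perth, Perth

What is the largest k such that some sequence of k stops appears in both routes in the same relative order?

One common subsequence of length 12: Doha at route 1[1]=route 2[1], Perth at route 1[3]=route 2[6], Perth at route 1[4]=route 2[7], Perth at route 1[5]=route 2[8], Kyoto at route 1[6]=route 2[9], Perth at route 1[7]=route 2[11], Doha at route 1[10]=route 2[12], Kyoto at route 1[11]=route 2[13], Kyoto at route 1[12]=route 2[14], Perth at route 1[14]=route 2[15], Perth at route 1[15]=route 2[16], Perth at route 1[16]=route 2[17]. The LCS DP gives dp[16][17] = 12, so this is optimal.

12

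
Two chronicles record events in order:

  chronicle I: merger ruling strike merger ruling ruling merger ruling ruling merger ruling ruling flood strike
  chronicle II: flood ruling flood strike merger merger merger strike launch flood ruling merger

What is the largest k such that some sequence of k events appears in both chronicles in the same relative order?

6

Match ruling at chronicle I[2]=chronicle II[2], then strike at chronicle I[3]=chronicle II[4], then merger at chronicle I[4]=chronicle II[6], then merger at chronicle I[7]=chronicle II[7], then ruling at chronicle I[9]=chronicle II[11], then merger at chronicle I[10]=chronicle II[12] — 6 events in the same relative order in both. dp[14][12] = 6 confirms this is the maximum.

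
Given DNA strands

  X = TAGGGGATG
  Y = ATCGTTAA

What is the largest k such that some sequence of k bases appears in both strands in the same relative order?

Pick T [1,6] → A [2,7] → A [7,8]; all 3 bases appear in both, in order. Since dp[9][8] = 3, nothing longer is possible.

3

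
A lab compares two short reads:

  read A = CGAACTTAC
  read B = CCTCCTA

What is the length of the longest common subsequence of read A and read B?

5

Let dp[i][j] be the LCS length of the first i bases of read A and the first j bases of read B. dp[i][j] = dp[i-1][j-1]+1 when the i-th and j-th bases match, else max(dp[i-1][j], dp[i][j-1]).
    ·  C  C  T  C  C  T  A
 ·  0  0  0  0  0  0  0  0
 C  0  1  1  1  1  1  1  1
 G  0  1  1  1  1  1  1  1
 A  0  1  1  1  1  1  1  2
 A  0  1  1  1  1  1  1  2
 C  0  1  2  2  2  2  2  2
 T  0  1  2  3  3  3  3  3
 T  0  1  2  3  3  3  4  4
 A  0  1  2  3  3  3  4  5
 C  0  1  2  3  4  4  4  5
dp[9][7] = 5. One LCS (by backtracking along matches): CCTTA.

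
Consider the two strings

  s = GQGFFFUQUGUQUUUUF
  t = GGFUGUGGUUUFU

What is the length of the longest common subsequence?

10

Taking G (s #1, t #1), then G (s #3, t #2), then F (s #6, t #3), then U (s #7, t #4), then U (s #9, t #6), then G (s #10, t #8), then U (s #11, t #9), then U (s #13, t #10), then U (s #14, t #11), then U (s #16, t #13) gives a common subsequence of length 10. Since dp[17][13] = 10, nothing longer is possible.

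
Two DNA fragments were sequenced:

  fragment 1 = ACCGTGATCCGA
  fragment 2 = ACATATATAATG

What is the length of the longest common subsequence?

Taking A at fragment 1[1]=fragment 2[1], C at fragment 1[2]=fragment 2[2], T at fragment 1[5]=fragment 2[8], A at fragment 1[7]=fragment 2[10], T at fragment 1[8]=fragment 2[11], G at fragment 1[11]=fragment 2[12] gives a common subsequence of length 6. Since dp[12][12] = 6, nothing longer is possible.

6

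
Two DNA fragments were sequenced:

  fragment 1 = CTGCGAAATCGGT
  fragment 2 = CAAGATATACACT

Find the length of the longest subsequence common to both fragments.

One common subsequence of length 7: C at fragment 1[1]=fragment 2[1] → T at fragment 1[2]=fragment 2[6] → A at fragment 1[6]=fragment 2[7] → A at fragment 1[7]=fragment 2[9] → A at fragment 1[8]=fragment 2[11] → C at fragment 1[10]=fragment 2[12] → T at fragment 1[13]=fragment 2[13], and the DP table's final entry dp[13][13] is also 7, so no common subsequence is longer.

7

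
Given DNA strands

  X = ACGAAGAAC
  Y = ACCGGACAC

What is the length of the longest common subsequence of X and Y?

Pick A (X #1, Y #1), C (X #2, Y #3), G (X #3, Y #4), G (X #6, Y #5), A (X #7, Y #6), A (X #8, Y #8), C (X #9, Y #9); all 7 bases appear in both, in order, and the DP table's final entry dp[9][9] is also 7, so no common subsequence is longer.

7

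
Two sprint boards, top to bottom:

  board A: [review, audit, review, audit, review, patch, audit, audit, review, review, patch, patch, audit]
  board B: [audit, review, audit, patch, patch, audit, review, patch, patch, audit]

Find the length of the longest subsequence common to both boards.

9

One common subsequence of length 9: audit [2,1], then review [3,2], then audit [4,3], then patch [6,5], then audit [8,6], then review [10,7], then patch [11,8], then patch [12,9], then audit [13,10], and the DP table's final entry dp[13][10] is also 9, so no common subsequence is longer.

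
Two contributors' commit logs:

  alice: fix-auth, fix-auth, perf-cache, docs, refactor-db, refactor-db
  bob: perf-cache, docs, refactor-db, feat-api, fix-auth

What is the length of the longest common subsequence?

3

One common subsequence of length 3: perf-cache [3,1]; then docs [4,2]; then refactor-db [5,3]. dp[6][5] = 3 confirms this is the maximum.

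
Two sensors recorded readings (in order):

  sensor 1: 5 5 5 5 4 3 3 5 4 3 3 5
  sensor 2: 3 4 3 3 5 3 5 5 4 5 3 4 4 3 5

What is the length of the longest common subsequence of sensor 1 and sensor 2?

8

Pick 5 at sensor 1[1]=sensor 2[5], then 5 at sensor 1[2]=sensor 2[7], then 5 at sensor 1[3]=sensor 2[8], then 5 at sensor 1[4]=sensor 2[10], then 4 at sensor 1[5]=sensor 2[12], then 4 at sensor 1[9]=sensor 2[13], then 3 at sensor 1[11]=sensor 2[14], then 5 at sensor 1[12]=sensor 2[15]; all 8 values appear in both, in order, and the DP table's final entry dp[12][15] is also 8, so no common subsequence is longer.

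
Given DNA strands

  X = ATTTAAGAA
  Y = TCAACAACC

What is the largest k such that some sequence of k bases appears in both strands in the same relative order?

One common subsequence of length 5: T at X[2]=Y[1]; then A at X[5]=Y[3]; then A at X[6]=Y[4]; then A at X[8]=Y[6]; then A at X[9]=Y[7]. dp[9][9] = 5 confirms this is the maximum.

5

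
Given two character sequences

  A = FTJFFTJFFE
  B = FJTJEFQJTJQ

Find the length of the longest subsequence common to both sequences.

6

Pick F [1,1]; then T [2,3]; then J [3,4]; then F [4,6]; then T [6,9]; then J [7,10]; all 6 characters appear in both, in order, and the DP table's final entry dp[10][11] is also 6, so no common subsequence is longer.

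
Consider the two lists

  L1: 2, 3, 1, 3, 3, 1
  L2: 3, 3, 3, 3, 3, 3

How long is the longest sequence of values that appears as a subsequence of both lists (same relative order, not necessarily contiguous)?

3

Match 3 at L1[2]=L2[4] → 3 at L1[4]=L2[5] → 3 at L1[5]=L2[6] — 3 values in the same relative order in both. Since dp[6][6] = 3, nothing longer is possible.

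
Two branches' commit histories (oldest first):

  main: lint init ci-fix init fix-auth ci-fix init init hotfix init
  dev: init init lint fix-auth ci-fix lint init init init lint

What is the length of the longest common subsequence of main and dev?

7

Pick init (main #2, dev #1) → init (main #4, dev #2) → fix-auth (main #5, dev #4) → ci-fix (main #6, dev #5) → init (main #7, dev #7) → init (main #8, dev #8) → init (main #10, dev #9); all 7 commits appear in both, in order, and the DP table's final entry dp[10][10] is also 7, so no common subsequence is longer.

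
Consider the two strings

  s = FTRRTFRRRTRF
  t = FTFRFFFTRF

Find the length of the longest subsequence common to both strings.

Taking F (s #1, t #1) → T (s #2, t #2) → R (s #3, t #4) → F (s #6, t #7) → T (s #10, t #8) → R (s #11, t #9) → F (s #12, t #10) gives a common subsequence of length 7, and the DP table's final entry dp[12][10] is also 7, so no common subsequence is longer.

7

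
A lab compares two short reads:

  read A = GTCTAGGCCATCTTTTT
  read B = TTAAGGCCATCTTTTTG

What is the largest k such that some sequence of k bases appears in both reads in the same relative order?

15

Match T at read A[2]=read B[1] → T at read A[4]=read B[2] → A at read A[5]=read B[4] → G at read A[6]=read B[5] → G at read A[7]=read B[6] → C at read A[8]=read B[7] → C at read A[9]=read B[8] → A at read A[10]=read B[9] → T at read A[11]=read B[10] → C at read A[12]=read B[11] → T at read A[13]=read B[12] → T at read A[14]=read B[13] → T at read A[15]=read B[14] → T at read A[16]=read B[15] → T at read A[17]=read B[16] — 15 bases in the same relative order in both, and the DP table's final entry dp[17][17] is also 15, so no common subsequence is longer.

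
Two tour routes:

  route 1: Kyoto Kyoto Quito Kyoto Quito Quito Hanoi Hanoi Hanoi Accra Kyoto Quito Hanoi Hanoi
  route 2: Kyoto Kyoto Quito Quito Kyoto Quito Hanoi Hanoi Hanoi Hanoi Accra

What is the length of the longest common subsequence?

9

Match Kyoto at route 1[1]=route 2[1], then Kyoto at route 1[2]=route 2[2], then Quito at route 1[3]=route 2[4], then Kyoto at route 1[4]=route 2[5], then Quito at route 1[5]=route 2[6], then Hanoi at route 1[7]=route 2[8], then Hanoi at route 1[8]=route 2[9], then Hanoi at route 1[9]=route 2[10], then Accra at route 1[10]=route 2[11] — 9 stops in the same relative order in both. dp[14][11] = 9 confirms this is the maximum.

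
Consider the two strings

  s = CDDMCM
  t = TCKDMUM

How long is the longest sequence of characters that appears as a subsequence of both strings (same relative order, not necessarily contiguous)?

Taking C (s #1, t #2), D (s #3, t #4), M (s #4, t #5), M (s #6, t #7) gives a common subsequence of length 4. The LCS DP gives dp[6][7] = 4, so this is optimal.

4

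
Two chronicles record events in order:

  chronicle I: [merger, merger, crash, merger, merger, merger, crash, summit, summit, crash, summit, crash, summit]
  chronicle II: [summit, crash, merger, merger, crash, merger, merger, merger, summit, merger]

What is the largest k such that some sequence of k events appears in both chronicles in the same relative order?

7

Taking merger at chronicle I[1]=chronicle II[3]; then merger at chronicle I[2]=chronicle II[4]; then crash at chronicle I[3]=chronicle II[5]; then merger at chronicle I[4]=chronicle II[6]; then merger at chronicle I[5]=chronicle II[7]; then merger at chronicle I[6]=chronicle II[8]; then summit at chronicle I[8]=chronicle II[9] gives a common subsequence of length 7. Since dp[13][10] = 7, nothing longer is possible.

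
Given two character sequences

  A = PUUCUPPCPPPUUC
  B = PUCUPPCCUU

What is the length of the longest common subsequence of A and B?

Match P at A[1]=B[1], then U at A[3]=B[2], then C at A[4]=B[3], then U at A[5]=B[4], then P at A[6]=B[5], then P at A[7]=B[6], then C at A[8]=B[8], then U at A[12]=B[9], then U at A[13]=B[10] — 9 characters in the same relative order in both. The LCS DP gives dp[14][10] = 9, so this is optimal.

9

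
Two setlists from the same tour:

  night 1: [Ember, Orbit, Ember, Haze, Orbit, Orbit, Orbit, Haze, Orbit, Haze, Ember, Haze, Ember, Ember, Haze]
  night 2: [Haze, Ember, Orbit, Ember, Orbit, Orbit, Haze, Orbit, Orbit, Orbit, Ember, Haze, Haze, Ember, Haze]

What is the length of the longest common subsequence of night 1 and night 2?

Match Ember (night 1 #1, night 2 #2) → Orbit (night 1 #2, night 2 #3) → Ember (night 1 #3, night 2 #4) → Haze (night 1 #4, night 2 #7) → Orbit (night 1 #5, night 2 #8) → Orbit (night 1 #6, night 2 #9) → Orbit (night 1 #7, night 2 #10) → Haze (night 1 #10, night 2 #12) → Haze (night 1 #12, night 2 #13) → Ember (night 1 #14, night 2 #14) → Haze (night 1 #15, night 2 #15) — 11 songs in the same relative order in both, and the DP table's final entry dp[15][15] is also 11, so no common subsequence is longer.

11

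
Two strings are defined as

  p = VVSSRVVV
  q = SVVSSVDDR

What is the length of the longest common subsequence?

Let dp[i][j] be the LCS length of the first i characters of p and the first j characters of q. dp[i][j] = dp[i-1][j-1]+1 when the i-th and j-th characters match, else max(dp[i-1][j], dp[i][j-1]).
    ·  S  V  V  S  S  V  D  D  R
 ·  0  0  0  0  0  0  0  0  0  0
 V  0  0  1  1  1  1  1  1  1  1
 V  0  0  1  2  2  2  2  2  2  2
 S  0  1  1  2  3  3  3  3  3  3
 S  0  1  1  2  3  4  4  4  4  4
 R  0  1  1  2  3  4  4  4  4  5
 V  0  1  2  2  3  4  5  5  5  5
 V  0  1  2  3  3  4  5  5  5  5
 V  0  1  2  3  3  4  5  5  5  5
dp[8][9] = 5. One LCS (by backtracking along matches): VVSSR.

5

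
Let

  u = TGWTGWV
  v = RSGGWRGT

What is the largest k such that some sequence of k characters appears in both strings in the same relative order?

3

Match G (u #2, v #4); then W (u #3, v #5); then T (u #4, v #8) — 3 characters in the same relative order in both. dp[7][8] = 3 confirms this is the maximum.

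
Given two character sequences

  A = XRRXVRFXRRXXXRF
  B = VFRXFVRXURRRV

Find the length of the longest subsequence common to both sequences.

8

Pick R (A #3, B #3), X (A #4, B #4), V (A #5, B #6), R (A #6, B #7), X (A #8, B #8), R (A #9, B #10), R (A #10, B #11), R (A #14, B #12); all 8 characters appear in both, in order. dp[15][13] = 8 confirms this is the maximum.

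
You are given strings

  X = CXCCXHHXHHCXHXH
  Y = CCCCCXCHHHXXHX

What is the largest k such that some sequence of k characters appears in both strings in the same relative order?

10

One common subsequence of length 10: C at X[1]=Y[3] → C at X[3]=Y[4] → C at X[4]=Y[5] → X at X[5]=Y[6] → H at X[6]=Y[9] → H at X[7]=Y[10] → X at X[8]=Y[11] → X at X[12]=Y[12] → H at X[13]=Y[13] → X at X[14]=Y[14]. The LCS DP gives dp[15][14] = 10, so this is optimal.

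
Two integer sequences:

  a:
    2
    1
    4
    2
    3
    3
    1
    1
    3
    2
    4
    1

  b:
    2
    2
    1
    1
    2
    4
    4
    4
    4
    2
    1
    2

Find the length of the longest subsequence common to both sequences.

7

Pick 2 (a #1, b #1) → 2 (a #4, b #2) → 1 (a #7, b #3) → 1 (a #8, b #4) → 2 (a #10, b #5) → 4 (a #11, b #9) → 1 (a #12, b #11); all 7 values appear in both, in order, and the DP table's final entry dp[12][12] is also 7, so no common subsequence is longer.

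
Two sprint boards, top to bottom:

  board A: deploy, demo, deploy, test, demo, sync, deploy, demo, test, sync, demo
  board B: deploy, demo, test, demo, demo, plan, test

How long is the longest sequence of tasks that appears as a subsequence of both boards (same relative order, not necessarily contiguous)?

6

Match deploy (board A #1, board B #1), demo (board A #2, board B #2), test (board A #4, board B #3), demo (board A #5, board B #4), demo (board A #8, board B #5), test (board A #9, board B #7) — 6 tasks in the same relative order in both. The LCS DP gives dp[11][7] = 6, so this is optimal.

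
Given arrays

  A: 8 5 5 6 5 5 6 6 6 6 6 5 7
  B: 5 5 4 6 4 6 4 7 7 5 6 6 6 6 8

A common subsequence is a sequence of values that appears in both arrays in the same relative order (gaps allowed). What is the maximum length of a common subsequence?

8

Match 5 at A[2]=B[1], 5 at A[3]=B[2], 6 at A[4]=B[6], 5 at A[6]=B[10], 6 at A[7]=B[11], 6 at A[8]=B[12], 6 at A[9]=B[13], 6 at A[10]=B[14] — 8 values in the same relative order in both, and the DP table's final entry dp[13][15] is also 8, so no common subsequence is longer.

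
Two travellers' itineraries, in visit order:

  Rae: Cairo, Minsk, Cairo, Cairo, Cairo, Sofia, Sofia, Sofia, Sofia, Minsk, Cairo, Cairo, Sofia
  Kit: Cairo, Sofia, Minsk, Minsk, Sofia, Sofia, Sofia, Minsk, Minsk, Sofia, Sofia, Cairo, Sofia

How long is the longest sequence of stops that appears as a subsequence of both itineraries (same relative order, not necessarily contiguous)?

Pick Cairo (Rae #1, Kit #1), then Minsk (Rae #2, Kit #4), then Sofia (Rae #6, Kit #6), then Sofia (Rae #7, Kit #7), then Sofia (Rae #8, Kit #10), then Sofia (Rae #9, Kit #11), then Cairo (Rae #12, Kit #12), then Sofia (Rae #13, Kit #13); all 8 stops appear in both, in order. Since dp[13][13] = 8, nothing longer is possible.

8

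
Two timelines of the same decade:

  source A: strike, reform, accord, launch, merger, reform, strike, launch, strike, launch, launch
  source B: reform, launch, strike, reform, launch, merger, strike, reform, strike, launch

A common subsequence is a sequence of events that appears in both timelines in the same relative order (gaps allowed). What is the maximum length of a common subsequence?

One common subsequence of length 7: strike [1,3], reform [2,4], launch [4,5], merger [5,6], reform [6,8], strike [9,9], launch [11,10]. dp[11][10] = 7 confirms this is the maximum.

7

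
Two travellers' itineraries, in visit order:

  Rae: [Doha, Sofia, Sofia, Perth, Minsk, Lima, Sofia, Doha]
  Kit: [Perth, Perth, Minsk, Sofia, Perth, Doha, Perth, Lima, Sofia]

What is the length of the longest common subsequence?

One common subsequence of length 4: Doha (Rae #1, Kit #6), Perth (Rae #4, Kit #7), Lima (Rae #6, Kit #8), Sofia (Rae #7, Kit #9), and the DP table's final entry dp[8][9] is also 4, so no common subsequence is longer.

4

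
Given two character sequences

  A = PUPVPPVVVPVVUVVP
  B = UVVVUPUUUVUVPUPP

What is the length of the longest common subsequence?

Pick U [2,1], V [4,2], V [7,3], V [8,4], P [10,6], V [11,10], V [12,12], U [13,14], P [16,16]; all 9 characters appear in both, in order, and the DP table's final entry dp[16][16] is also 9, so no common subsequence is longer.

9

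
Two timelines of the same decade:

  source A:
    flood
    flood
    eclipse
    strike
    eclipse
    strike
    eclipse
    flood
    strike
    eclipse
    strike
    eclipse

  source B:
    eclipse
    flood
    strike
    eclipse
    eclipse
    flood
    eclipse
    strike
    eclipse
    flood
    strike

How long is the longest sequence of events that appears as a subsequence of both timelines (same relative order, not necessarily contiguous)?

8

Match flood at source A[2]=source B[2], strike at source A[4]=source B[3], eclipse at source A[5]=source B[4], eclipse at source A[7]=source B[5], flood at source A[8]=source B[6], strike at source A[9]=source B[8], eclipse at source A[10]=source B[9], strike at source A[11]=source B[11] — 8 events in the same relative order in both, and the DP table's final entry dp[12][11] is also 8, so no common subsequence is longer.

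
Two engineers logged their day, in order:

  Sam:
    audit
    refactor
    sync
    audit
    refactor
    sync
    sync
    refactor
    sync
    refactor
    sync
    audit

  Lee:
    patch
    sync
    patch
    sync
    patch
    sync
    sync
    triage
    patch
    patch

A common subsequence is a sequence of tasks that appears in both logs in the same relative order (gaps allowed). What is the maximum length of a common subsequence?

Match sync [3,2], then sync [6,4], then sync [7,6], then sync [9,7] — 4 tasks in the same relative order in both. dp[12][10] = 4 confirms this is the maximum.

4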